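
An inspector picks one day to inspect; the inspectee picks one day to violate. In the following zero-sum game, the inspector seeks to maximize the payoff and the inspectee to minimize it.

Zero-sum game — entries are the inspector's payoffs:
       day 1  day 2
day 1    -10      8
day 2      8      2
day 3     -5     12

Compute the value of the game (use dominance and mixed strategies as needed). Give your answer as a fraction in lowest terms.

106/23

Row day 1 is strictly dominated by row day 3, so the inspector never plays it.
The remaining 2×2 game on (day 2, day 3) × (day 1, day 2) has no saddle point. Let the inspector play day 2 with probability p; indifference gives 8p − 5(1−p) = 2p + 12(1−p), so p = 17/23.
Similarly the inspectee's optimal q on day 1 is 10/23, and the value is 8·(10/23) + (2)·(13/23) = 106/23.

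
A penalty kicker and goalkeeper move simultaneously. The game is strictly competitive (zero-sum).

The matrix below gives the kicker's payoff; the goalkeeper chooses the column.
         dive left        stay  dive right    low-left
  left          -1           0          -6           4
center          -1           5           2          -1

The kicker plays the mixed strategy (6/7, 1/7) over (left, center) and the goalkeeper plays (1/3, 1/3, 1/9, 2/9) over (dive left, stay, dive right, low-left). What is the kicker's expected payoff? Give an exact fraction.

Against (1/3, 1/3, 1/9, 2/9), each row's expected payoff is left: -1/9; center: 4/3.
Taking the (6/7, 1/7)-weighted average: (6/7)·(-1/9) + (1/7)·(4/3) = 2/21.

2/21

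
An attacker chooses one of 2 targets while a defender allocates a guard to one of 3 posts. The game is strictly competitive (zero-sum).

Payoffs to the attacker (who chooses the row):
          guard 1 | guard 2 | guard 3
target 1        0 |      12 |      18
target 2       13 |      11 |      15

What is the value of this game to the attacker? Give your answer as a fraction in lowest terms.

Column guard 3 is strictly dominated by guard 2 for the defender (it gives the attacker more in every row).
The remaining 2×2 game on (target 1, target 2) × (guard 1, guard 2) has no saddle point. Let the attacker play target 1 with probability p; indifference gives 13(1−p) = 12p + 11(1−p), so p = 1/7.
Similarly the defender's optimal q on guard 1 is 1/14, and the value is 0·(1/14) + (12)·(13/14) = 78/7.

78/7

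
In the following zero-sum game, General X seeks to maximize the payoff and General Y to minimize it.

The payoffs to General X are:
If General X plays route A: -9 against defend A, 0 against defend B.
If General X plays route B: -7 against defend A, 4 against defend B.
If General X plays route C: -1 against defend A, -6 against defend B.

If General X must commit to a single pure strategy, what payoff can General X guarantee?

The worst-case payoff for each row is route A: -9, route B: -7, route C: -6.
The best of these is -6.

-6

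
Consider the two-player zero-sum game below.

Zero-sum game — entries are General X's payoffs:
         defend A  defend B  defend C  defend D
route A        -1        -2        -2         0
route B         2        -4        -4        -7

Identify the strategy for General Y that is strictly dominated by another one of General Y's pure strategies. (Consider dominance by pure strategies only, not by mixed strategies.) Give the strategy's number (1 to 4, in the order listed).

General Y prefers columns that give General X less. Compare defend A with defend B: -2 < -1, -4 < 2.
So defend B strictly dominates defend A for General Y; defend A is strictly dominated.

1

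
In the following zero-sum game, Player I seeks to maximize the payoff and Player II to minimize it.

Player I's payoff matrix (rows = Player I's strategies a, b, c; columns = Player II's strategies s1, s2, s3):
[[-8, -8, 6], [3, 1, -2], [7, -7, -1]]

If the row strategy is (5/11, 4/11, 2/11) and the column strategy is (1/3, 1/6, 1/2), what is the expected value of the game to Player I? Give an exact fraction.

-3/11

Against (1/3, 1/6, 1/2), each row's expected payoff is a: -1; b: 1/6; c: 2/3.
Taking the (5/11, 4/11, 2/11)-weighted average: (5/11)·(-1) + (4/11)·(1/6) + (2/11)·(2/3) = -3/11.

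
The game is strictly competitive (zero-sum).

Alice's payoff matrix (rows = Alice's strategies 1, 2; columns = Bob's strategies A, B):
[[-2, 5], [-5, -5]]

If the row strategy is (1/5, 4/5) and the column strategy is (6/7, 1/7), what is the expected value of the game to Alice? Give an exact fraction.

-21/5

Against (6/7, 1/7), each row's expected payoff is 1: -1; 2: -5.
Taking the (1/5, 4/5)-weighted average: (1/5)·(-1) + (4/5)·(-5) = -21/5.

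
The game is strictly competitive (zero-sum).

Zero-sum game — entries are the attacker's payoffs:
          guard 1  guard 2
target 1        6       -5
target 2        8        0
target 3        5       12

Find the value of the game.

Row target 1 is strictly dominated by row target 2, so the attacker never plays it.
The remaining 2×2 game on (target 2, target 3) × (guard 1, guard 2) has no saddle point. Let the attacker play target 2 with probability p; indifference gives 8p + 5(1−p) = 12(1−p), so p = 7/15.
Similarly the defender's optimal q on guard 1 is 4/5, and the value is 8·(4/5) + (0)·(1/5) = 32/5.

32/5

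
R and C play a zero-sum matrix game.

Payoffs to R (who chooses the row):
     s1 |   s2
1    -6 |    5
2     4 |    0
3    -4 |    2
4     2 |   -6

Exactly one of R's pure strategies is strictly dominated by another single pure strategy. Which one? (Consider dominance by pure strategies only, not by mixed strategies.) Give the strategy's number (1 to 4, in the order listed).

4

Compare 4 with 2: 4 > 2, 0 > -6.
So 2 strictly dominates 4 for R; 4 is strictly dominated.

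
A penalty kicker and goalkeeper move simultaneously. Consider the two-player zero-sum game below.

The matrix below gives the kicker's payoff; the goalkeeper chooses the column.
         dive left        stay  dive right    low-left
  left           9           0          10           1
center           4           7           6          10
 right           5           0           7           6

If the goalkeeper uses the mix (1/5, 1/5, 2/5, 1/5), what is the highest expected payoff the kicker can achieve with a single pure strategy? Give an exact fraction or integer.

33/5

left: (9)·(1/5) + (0)·(1/5) + (10)·(2/5) + (1)·(1/5) = 6.
center: (4)·(1/5) + (7)·(1/5) + (6)·(2/5) + (10)·(1/5) = 33/5.
right: (5)·(1/5) + (0)·(1/5) + (7)·(2/5) + (6)·(1/5) = 5.
The best pure response is center with expected payoff 33/5.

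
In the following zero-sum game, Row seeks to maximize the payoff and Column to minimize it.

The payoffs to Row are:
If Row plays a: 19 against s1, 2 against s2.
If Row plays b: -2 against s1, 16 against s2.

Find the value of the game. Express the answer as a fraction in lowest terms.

44/5

Row minima are 2 and -2, so Row's maximin is 2; column maxima are 19 and 16, so Column's minimax is 16. These differ, so the equilibrium is in mixed strategies.
Let Row play a with probability p. Column is indifferent when 19p − 2(1−p) = 2p + 16(1−p), giving p = 18/35.
Let Column play s1 with probability q. Row is indifferent when 19q + 2(1−q) = −2q + 16(1−q), giving q = 2/5.
The value is 19·(2/5) + (2)·(3/5) = 44/5.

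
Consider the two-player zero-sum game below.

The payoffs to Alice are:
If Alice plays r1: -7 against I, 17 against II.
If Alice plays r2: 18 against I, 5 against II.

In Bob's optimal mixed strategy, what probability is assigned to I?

12/37

Row minima are -7 and 5, so Alice's maximin is 5; column maxima are 18 and 17, so Bob's minimax is 17. These differ, so the equilibrium is in mixed strategies.
Let Bob play I with probability q. Alice is indifferent when −7q + 17(1−q) = 18q + 5(1−q), giving q = 12/37.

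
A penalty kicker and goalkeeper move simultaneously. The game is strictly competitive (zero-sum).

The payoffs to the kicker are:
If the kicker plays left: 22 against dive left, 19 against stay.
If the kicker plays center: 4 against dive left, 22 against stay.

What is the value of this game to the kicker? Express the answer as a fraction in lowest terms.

Row minima are 19 and 4, so the kicker's maximin is 19; column maxima are 22 and 22, so the goalkeeper's minimax is 22. These differ, so the equilibrium is in mixed strategies.
Let the kicker play left with probability p. The goalkeeper is indifferent when 22p + 4(1−p) = 19p + 22(1−p), giving p = 6/7.
Let the goalkeeper play dive left with probability q. The kicker is indifferent when 22q + 19(1−q) = 4q + 22(1−q), giving q = 1/7.
The value is 22·(1/7) + (19)·(6/7) = 136/7.

136/7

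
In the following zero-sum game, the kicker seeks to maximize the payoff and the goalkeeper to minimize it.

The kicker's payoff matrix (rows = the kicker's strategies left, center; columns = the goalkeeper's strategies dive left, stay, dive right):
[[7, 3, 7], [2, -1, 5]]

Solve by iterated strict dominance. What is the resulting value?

Column dive left is strictly dominated by stay for the goalkeeper (3<7, -1<2); eliminate dive left.
Row center is strictly dominated by row left (3>-1, 7>5); eliminate center.
Column dive right is strictly dominated by stay for the goalkeeper (3<7); eliminate dive right.
Only (left, stay) remains, with payoff 3.

3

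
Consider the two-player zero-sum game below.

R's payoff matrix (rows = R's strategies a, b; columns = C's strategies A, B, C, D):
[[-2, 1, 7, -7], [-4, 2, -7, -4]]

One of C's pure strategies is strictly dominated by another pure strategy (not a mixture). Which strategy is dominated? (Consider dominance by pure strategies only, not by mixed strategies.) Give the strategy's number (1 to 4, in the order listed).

2

C prefers columns that give R less. Compare B with A: -2 < 1, -4 < 2.
So A strictly dominates B for C; B is strictly dominated.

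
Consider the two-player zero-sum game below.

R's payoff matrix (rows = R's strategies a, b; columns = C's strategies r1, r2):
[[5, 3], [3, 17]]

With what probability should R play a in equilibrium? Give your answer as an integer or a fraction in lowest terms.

Row minima are 3 and 3, so R's maximin is 3; column maxima are 5 and 17, so C's minimax is 5. These differ, so the equilibrium is in mixed strategies.
Let R play a with probability p. C is indifferent when 5p + 3(1−p) = 3p + 17(1−p), giving p = 7/8.

7/8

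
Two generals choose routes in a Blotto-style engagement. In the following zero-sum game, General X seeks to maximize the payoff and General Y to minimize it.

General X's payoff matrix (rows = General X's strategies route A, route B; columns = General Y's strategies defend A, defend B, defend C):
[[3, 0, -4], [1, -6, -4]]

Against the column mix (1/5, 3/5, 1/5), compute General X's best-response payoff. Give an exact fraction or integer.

-1/5

route A: (3)·(1/5) + (0)·(3/5) + (-4)·(1/5) = -1/5.
route B: (1)·(1/5) + (-6)·(3/5) + (-4)·(1/5) = -21/5.
The best pure response is route A with expected payoff -1/5.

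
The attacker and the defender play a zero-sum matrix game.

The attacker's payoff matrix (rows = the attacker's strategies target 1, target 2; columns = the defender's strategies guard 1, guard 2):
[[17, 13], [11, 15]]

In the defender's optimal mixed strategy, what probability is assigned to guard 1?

Row minima are 13 and 11, so the attacker's maximin is 13; column maxima are 17 and 15, so the defender's minimax is 15. These differ, so the equilibrium is in mixed strategies.
Let the defender play guard 1 with probability q. The attacker is indifferent when 17q + 13(1−q) = 11q + 15(1−q), giving q = 1/4.

1/4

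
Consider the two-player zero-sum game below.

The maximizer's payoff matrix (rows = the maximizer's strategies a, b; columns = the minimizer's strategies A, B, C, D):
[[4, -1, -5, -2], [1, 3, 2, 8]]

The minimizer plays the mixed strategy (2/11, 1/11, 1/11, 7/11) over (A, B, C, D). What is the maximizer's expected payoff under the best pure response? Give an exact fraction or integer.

a: (4)·(2/11) + (-1)·(1/11) + (-5)·(1/11) + (-2)·(7/11) = -12/11.
b: (1)·(2/11) + (3)·(1/11) + (2)·(1/11) + (8)·(7/11) = 63/11.
The best pure response is b with expected payoff 63/11.

63/11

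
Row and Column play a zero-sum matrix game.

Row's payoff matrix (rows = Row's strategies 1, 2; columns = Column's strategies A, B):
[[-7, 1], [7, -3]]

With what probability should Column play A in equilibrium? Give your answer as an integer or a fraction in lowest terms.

2/9

Row minima are -7 and -3, so Row's maximin is -3; column maxima are 7 and 1, so Column's minimax is 1. These differ, so the equilibrium is in mixed strategies.
Let Column play A with probability q. Row is indifferent when −7q + (1−q) = 7q − 3(1−q), giving q = 2/9.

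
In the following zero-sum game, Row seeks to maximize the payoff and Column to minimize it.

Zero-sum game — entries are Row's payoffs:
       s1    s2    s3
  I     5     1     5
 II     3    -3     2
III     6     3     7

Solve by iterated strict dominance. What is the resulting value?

Row I is strictly dominated by row III (6>5, 3>1, 7>5); eliminate I.
Row II is strictly dominated by row III (6>3, 3>-3, 7>2); eliminate II.
Column s3 is strictly dominated by s1 for Column (6<7); eliminate s3.
Column s1 is strictly dominated by s2 for Column (3<6); eliminate s1.
Only (III, s2) remains, with payoff 3.

3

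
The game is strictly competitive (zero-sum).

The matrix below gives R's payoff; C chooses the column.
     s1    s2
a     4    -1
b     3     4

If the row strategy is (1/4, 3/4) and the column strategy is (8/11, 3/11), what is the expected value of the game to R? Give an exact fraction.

Against (8/11, 3/11), each row's expected payoff is a: 29/11; b: 36/11.
Taking the (1/4, 3/4)-weighted average: (1/4)·(29/11) + (3/4)·(36/11) = 137/44.

137/44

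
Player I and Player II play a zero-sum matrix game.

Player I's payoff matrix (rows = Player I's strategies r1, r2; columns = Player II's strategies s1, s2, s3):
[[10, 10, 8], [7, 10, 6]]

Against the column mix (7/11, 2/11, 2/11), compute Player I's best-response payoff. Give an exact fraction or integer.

r1: (10)·(7/11) + (10)·(2/11) + (8)·(2/11) = 106/11.
r2: (7)·(7/11) + (10)·(2/11) + (6)·(2/11) = 81/11.
The best pure response is r1 with expected payoff 106/11.

106/11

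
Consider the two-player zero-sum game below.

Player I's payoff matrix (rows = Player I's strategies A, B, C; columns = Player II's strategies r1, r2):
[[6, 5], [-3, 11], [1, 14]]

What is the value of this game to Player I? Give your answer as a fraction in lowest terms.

Row B is strictly dominated by row C, so Player I never plays it.
The remaining 2×2 game on (A, C) × (r1, r2) has no saddle point. Let Player I play A with probability p; indifference gives 6p + (1−p) = 5p + 14(1−p), so p = 13/14.
Similarly Player II's optimal q on r1 is 9/14, and the value is 6·(9/14) + (5)·(5/14) = 79/14.

79/14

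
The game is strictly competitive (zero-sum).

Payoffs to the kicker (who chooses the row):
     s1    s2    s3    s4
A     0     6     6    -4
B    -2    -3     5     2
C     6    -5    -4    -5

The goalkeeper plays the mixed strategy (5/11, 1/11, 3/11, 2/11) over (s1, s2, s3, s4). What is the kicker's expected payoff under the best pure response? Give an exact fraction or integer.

16/11

A: (0)·(5/11) + (6)·(1/11) + (6)·(3/11) + (-4)·(2/11) = 16/11.
B: (-2)·(5/11) + (-3)·(1/11) + (5)·(3/11) + (2)·(2/11) = 6/11.
C: (6)·(5/11) + (-5)·(1/11) + (-4)·(3/11) + (-5)·(2/11) = 3/11.
The best pure response is A with expected payoff 16/11.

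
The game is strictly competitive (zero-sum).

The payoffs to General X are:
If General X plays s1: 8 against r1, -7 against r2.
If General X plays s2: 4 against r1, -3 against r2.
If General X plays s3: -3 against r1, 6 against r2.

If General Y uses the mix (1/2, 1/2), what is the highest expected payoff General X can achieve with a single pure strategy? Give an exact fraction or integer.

3/2

s1: (8)·(1/2) + (-7)·(1/2) = 1/2.
s2: (4)·(1/2) + (-3)·(1/2) = 1/2.
s3: (-3)·(1/2) + (6)·(1/2) = 3/2.
The best pure response is s3 with expected payoff 3/2.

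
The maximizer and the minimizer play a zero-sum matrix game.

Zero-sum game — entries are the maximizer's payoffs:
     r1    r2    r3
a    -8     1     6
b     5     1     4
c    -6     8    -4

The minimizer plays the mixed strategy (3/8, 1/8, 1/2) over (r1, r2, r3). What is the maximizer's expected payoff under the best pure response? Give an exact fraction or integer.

4

a: (-8)·(3/8) + (1)·(1/8) + (6)·(1/2) = 1/8.
b: (5)·(3/8) + (1)·(1/8) + (4)·(1/2) = 4.
c: (-6)·(3/8) + (8)·(1/8) + (-4)·(1/2) = -13/4.
The best pure response is b with expected payoff 4.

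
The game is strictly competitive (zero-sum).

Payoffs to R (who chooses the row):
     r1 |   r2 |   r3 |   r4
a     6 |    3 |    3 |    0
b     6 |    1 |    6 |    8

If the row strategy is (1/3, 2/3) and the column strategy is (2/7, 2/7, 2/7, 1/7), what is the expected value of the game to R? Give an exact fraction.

92/21

Against (2/7, 2/7, 2/7, 1/7), each row's expected payoff is a: 24/7; b: 34/7.
Taking the (1/3, 2/3)-weighted average: (1/3)·(24/7) + (2/3)·(34/7) = 92/21.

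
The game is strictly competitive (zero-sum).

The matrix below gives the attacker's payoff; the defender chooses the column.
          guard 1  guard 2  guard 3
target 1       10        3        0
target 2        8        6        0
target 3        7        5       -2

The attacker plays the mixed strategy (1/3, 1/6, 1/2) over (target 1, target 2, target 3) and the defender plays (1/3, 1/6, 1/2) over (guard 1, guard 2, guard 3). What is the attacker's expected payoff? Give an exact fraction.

Against (1/3, 1/6, 1/2), each row's expected payoff is target 1: 23/6; target 2: 11/3; target 3: 13/6.
Taking the (1/3, 1/6, 1/2)-weighted average: (1/3)·(23/6) + (1/6)·(11/3) + (1/2)·(13/6) = 107/36.

107/36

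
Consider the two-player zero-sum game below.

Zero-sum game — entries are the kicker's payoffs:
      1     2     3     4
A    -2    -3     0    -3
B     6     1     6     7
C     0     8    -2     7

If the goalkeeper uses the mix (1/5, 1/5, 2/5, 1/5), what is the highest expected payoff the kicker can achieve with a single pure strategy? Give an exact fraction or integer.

A: (-2)·(1/5) + (-3)·(1/5) + (0)·(2/5) + (-3)·(1/5) = -8/5.
B: (6)·(1/5) + (1)·(1/5) + (6)·(2/5) + (7)·(1/5) = 26/5.
C: (0)·(1/5) + (8)·(1/5) + (-2)·(2/5) + (7)·(1/5) = 11/5.
The best pure response is B with expected payoff 26/5.

26/5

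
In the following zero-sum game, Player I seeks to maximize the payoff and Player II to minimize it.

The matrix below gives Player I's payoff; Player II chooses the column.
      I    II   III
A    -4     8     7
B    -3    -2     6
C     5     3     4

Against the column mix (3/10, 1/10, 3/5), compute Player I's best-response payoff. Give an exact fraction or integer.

A: (-4)·(3/10) + (8)·(1/10) + (7)·(3/5) = 19/5.
B: (-3)·(3/10) + (-2)·(1/10) + (6)·(3/5) = 5/2.
C: (5)·(3/10) + (3)·(1/10) + (4)·(3/5) = 21/5.
The best pure response is C with expected payoff 21/5.

21/5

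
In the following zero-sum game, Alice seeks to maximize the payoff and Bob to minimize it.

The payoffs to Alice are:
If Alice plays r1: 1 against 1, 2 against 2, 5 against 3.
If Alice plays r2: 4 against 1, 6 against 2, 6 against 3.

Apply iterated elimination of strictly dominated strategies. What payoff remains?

4

Column 2 is strictly dominated by 1 for Bob (1<2, 4<6); eliminate 2.
Row r1 is strictly dominated by row r2 (4>1, 6>5); eliminate r1.
Column 3 is strictly dominated by 1 for Bob (4<6); eliminate 3.
Only (r2, 1) remains, with payoff 4.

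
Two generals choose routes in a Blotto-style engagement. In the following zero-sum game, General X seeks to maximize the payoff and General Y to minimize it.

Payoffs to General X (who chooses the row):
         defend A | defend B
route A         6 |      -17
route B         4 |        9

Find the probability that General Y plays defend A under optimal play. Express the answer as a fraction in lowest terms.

13/14

Row minima are -17 and 4, so General X's maximin is 4; column maxima are 6 and 9, so General Y's minimax is 6. These differ, so the equilibrium is in mixed strategies.
Let General Y play defend A with probability q. General X is indifferent when 6q − 17(1−q) = 4q + 9(1−q), giving q = 13/14.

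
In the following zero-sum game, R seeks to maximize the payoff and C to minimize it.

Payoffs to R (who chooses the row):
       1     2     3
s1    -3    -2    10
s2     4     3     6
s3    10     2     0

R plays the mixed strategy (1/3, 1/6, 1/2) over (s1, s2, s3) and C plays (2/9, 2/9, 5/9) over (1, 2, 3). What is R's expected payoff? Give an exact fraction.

Against (2/9, 2/9, 5/9), each row's expected payoff is s1: 40/9; s2: 44/9; s3: 8/3.
Taking the (1/3, 1/6, 1/2)-weighted average: (1/3)·(40/9) + (1/6)·(44/9) + (1/2)·(8/3) = 98/27.

98/27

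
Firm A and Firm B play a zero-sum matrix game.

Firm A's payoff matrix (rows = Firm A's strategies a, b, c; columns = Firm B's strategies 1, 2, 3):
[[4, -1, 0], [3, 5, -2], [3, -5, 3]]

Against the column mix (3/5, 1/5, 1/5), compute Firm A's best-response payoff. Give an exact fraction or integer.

12/5

a: (4)·(3/5) + (-1)·(1/5) + (0)·(1/5) = 11/5.
b: (3)·(3/5) + (5)·(1/5) + (-2)·(1/5) = 12/5.
c: (3)·(3/5) + (-5)·(1/5) + (3)·(1/5) = 7/5.
The best pure response is b with expected payoff 12/5.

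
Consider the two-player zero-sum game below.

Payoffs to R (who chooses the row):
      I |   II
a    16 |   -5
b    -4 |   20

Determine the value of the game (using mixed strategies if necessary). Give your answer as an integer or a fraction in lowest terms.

20/3

Row minima are -5 and -4, so R's maximin is -4; column maxima are 16 and 20, so C's minimax is 16. These differ, so the equilibrium is in mixed strategies.
Let R play a with probability p. C is indifferent when 16p − 4(1−p) = −5p + 20(1−p), giving p = 8/15.
Let C play I with probability q. R is indifferent when 16q − 5(1−q) = −4q + 20(1−q), giving q = 5/9.
The value is 16·(5/9) + (-5)·(4/9) = 20/3.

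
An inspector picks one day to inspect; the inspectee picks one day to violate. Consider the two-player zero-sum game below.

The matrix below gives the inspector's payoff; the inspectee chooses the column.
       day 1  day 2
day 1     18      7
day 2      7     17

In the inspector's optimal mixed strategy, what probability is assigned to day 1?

10/21

Row minima are 7 and 7, so the inspector's maximin is 7; column maxima are 18 and 17, so the inspectee's minimax is 17. These differ, so the equilibrium is in mixed strategies.
Let the inspector play day 1 with probability p. The inspectee is indifferent when 18p + 7(1−p) = 7p + 17(1−p), giving p = 10/21.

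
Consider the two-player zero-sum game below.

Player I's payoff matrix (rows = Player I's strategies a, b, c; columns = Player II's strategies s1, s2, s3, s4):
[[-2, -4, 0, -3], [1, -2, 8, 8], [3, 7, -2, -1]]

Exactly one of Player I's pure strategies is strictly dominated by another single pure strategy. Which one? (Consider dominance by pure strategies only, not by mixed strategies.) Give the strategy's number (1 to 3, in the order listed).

1

Compare a with b: 1 > -2, -2 > -4, 8 > 0, 8 > -3.
So b strictly dominates a for Player I; a is strictly dominated.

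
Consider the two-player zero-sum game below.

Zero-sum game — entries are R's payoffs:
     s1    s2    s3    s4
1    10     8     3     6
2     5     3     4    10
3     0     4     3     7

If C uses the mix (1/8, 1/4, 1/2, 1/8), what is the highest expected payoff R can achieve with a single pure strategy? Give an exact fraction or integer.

1: (10)·(1/8) + (8)·(1/4) + (3)·(1/2) + (6)·(1/8) = 11/2.
2: (5)·(1/8) + (3)·(1/4) + (4)·(1/2) + (10)·(1/8) = 37/8.
3: (0)·(1/8) + (4)·(1/4) + (3)·(1/2) + (7)·(1/8) = 27/8.
The best pure response is 1 with expected payoff 11/2.

11/2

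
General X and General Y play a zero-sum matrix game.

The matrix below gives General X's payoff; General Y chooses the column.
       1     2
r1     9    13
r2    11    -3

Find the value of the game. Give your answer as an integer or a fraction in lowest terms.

85/9

Row minima are 9 and -3, so General X's maximin is 9; column maxima are 11 and 13, so General Y's minimax is 11. These differ, so the equilibrium is in mixed strategies.
Let General X play r1 with probability p. General Y is indifferent when 9p + 11(1−p) = 13p − 3(1−p), giving p = 7/9.
Let General Y play 1 with probability q. General X is indifferent when 9q + 13(1−q) = 11q − 3(1−q), giving q = 8/9.
The value is 9·(8/9) + (13)·(1/9) = 85/9.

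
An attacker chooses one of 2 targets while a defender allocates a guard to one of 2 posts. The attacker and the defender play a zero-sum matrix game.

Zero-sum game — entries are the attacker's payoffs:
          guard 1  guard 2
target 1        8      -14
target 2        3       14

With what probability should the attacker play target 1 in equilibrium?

1/3

Row minima are -14 and 3, so the attacker's maximin is 3; column maxima are 8 and 14, so the defender's minimax is 8. These differ, so the equilibrium is in mixed strategies.
Let the attacker play target 1 with probability p. The defender is indifferent when 8p + 3(1−p) = −14p + 14(1−p), giving p = 1/3.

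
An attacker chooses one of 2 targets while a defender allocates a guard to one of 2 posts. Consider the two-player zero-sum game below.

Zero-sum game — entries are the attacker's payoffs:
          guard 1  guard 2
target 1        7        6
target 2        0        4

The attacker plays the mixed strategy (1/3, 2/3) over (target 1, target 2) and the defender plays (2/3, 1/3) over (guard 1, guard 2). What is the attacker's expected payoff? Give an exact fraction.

28/9

Against (2/3, 1/3), each row's expected payoff is target 1: 20/3; target 2: 4/3.
Taking the (1/3, 2/3)-weighted average: (1/3)·(20/3) + (2/3)·(4/3) = 28/9.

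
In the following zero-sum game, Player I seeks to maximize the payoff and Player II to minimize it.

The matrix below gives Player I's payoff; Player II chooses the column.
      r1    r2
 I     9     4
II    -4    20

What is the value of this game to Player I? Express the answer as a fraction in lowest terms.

Row minima are 4 and -4, so Player I's maximin is 4; column maxima are 9 and 20, so Player II's minimax is 9. These differ, so the equilibrium is in mixed strategies.
Let Player I play I with probability p. Player II is indifferent when 9p − 4(1−p) = 4p + 20(1−p), giving p = 24/29.
Let Player II play r1 with probability q. Player I is indifferent when 9q + 4(1−q) = −4q + 20(1−q), giving q = 16/29.
The value is 9·(16/29) + (4)·(13/29) = 196/29.

196/29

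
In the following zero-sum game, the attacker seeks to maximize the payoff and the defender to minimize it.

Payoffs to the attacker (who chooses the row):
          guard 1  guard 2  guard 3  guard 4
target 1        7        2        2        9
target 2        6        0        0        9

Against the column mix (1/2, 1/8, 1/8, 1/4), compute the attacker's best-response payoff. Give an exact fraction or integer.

target 1: (7)·(1/2) + (2)·(1/8) + (2)·(1/8) + (9)·(1/4) = 25/4.
target 2: (6)·(1/2) + (0)·(1/8) + (0)·(1/8) + (9)·(1/4) = 21/4.
The best pure response is target 1 with expected payoff 25/4.

25/4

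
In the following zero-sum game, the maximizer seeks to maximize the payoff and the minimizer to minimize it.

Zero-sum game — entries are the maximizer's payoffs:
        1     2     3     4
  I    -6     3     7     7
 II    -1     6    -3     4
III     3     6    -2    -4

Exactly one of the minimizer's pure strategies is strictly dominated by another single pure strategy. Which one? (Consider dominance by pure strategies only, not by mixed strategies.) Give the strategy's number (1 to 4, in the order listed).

The minimizer prefers columns that give the maximizer less. Compare 2 with 1: -6 < 3, -1 < 6, 3 < 6.
So 1 strictly dominates 2 for the minimizer; 2 is strictly dominated.

2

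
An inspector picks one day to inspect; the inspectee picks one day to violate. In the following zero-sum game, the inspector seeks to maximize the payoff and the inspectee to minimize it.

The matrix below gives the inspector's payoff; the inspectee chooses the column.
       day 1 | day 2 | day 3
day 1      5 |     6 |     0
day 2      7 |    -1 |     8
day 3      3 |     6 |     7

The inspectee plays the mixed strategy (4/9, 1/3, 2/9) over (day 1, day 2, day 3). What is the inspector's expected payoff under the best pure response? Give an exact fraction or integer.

day 1: (5)·(4/9) + (6)·(1/3) + (0)·(2/9) = 38/9.
day 2: (7)·(4/9) + (-1)·(1/3) + (8)·(2/9) = 41/9.
day 3: (3)·(4/9) + (6)·(1/3) + (7)·(2/9) = 44/9.
The best pure response is day 3 with expected payoff 44/9.

44/9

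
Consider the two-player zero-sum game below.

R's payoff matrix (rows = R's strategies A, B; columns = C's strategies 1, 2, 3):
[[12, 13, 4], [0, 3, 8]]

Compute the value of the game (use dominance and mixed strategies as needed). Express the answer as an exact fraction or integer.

6

Column 2 is strictly dominated by 1 for C (it gives R more in every row).
The remaining 2×2 game on (A, B) × (1, 3) has no saddle point. Let R play A with probability p; indifference gives 12p = 4p + 8(1−p), so p = 1/2.
Similarly C's optimal q on 1 is 1/4, and the value is 12·(1/4) + (4)·(3/4) = 6.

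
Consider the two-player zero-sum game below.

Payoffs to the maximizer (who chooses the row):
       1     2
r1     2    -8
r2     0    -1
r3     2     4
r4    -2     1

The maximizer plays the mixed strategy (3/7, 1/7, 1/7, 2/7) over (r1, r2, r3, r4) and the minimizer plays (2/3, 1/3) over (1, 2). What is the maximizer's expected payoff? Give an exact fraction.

Against (2/3, 1/3), each row's expected payoff is r1: -4/3; r2: -1/3; r3: 8/3; r4: -1.
Taking the (3/7, 1/7, 1/7, 2/7)-weighted average: (3/7)·(-4/3) + (1/7)·(-1/3) + (1/7)·(8/3) + (2/7)·(-1) = -11/21.

-11/21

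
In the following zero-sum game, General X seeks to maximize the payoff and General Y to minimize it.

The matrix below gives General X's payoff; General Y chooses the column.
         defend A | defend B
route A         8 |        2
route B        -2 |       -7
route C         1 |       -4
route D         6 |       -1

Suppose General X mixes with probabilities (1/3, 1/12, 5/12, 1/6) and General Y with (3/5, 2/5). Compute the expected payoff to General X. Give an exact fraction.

33/20

Against (3/5, 2/5), each row's expected payoff is route A: 28/5; route B: -4; route C: -1; route D: 16/5.
Taking the (1/3, 1/12, 5/12, 1/6)-weighted average: (1/3)·(28/5) + (1/12)·(-4) + (5/12)·(-1) + (1/6)·(16/5) = 33/20.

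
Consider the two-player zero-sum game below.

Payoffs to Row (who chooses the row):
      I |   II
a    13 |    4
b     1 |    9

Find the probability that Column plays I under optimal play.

5/17

Row minima are 4 and 1, so Row's maximin is 4; column maxima are 13 and 9, so Column's minimax is 9. These differ, so the equilibrium is in mixed strategies.
Let Column play I with probability q. Row is indifferent when 13q + 4(1−q) = q + 9(1−q), giving q = 5/17.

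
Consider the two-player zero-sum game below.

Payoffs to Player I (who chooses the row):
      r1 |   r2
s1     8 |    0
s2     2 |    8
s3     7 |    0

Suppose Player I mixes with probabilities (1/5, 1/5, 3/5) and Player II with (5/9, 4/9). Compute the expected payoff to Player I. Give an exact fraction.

Against (5/9, 4/9), each row's expected payoff is s1: 40/9; s2: 14/3; s3: 35/9.
Taking the (1/5, 1/5, 3/5)-weighted average: (1/5)·(40/9) + (1/5)·(14/3) + (3/5)·(35/9) = 187/45.

187/45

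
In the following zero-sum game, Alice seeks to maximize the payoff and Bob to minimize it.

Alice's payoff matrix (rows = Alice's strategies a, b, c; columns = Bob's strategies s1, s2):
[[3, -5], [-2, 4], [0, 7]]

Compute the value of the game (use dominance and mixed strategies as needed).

Row b is strictly dominated by row c, so Alice never plays it.
The remaining 2×2 game on (a, c) × (s1, s2) has no saddle point. Let Alice play a with probability p; indifference gives 3p = −5p + 7(1−p), so p = 7/15.
Similarly Bob's optimal q on s1 is 4/5, and the value is 3·(4/5) + (-5)·(1/5) = 7/5.

7/5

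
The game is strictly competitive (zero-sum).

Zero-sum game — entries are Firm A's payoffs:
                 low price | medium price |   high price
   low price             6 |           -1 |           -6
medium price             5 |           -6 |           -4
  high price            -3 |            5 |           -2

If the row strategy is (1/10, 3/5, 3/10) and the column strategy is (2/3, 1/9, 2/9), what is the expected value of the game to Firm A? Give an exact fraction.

34/45

Against (2/3, 1/9, 2/9), each row's expected payoff is low price: 23/9; medium price: 16/9; high price: -17/9.
Taking the (1/10, 3/5, 3/10)-weighted average: (1/10)·(23/9) + (3/5)·(16/9) + (3/10)·(-17/9) = 34/45.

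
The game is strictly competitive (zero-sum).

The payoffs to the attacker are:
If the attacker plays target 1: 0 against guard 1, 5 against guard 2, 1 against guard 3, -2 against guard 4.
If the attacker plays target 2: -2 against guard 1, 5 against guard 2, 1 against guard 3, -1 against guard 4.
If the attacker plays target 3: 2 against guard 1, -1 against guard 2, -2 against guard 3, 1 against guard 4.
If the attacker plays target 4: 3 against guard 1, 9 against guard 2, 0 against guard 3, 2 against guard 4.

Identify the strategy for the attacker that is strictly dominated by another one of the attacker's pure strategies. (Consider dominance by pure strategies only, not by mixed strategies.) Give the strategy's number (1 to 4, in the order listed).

Compare target 3 with target 4: 3 > 2, 9 > -1, 0 > -2, 2 > 1.
So target 4 strictly dominates target 3 for the attacker; target 3 is strictly dominated.

3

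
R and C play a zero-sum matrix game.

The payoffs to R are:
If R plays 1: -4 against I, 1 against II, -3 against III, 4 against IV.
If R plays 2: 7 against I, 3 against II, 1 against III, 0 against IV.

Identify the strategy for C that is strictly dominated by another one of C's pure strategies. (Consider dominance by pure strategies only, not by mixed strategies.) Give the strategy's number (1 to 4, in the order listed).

C prefers columns that give R less. Compare II with III: -3 < 1, 1 < 3.
So III strictly dominates II for C; II is strictly dominated.

2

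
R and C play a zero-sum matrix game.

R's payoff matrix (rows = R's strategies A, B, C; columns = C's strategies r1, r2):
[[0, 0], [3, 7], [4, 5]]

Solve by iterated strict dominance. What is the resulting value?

Row A is strictly dominated by row B (3>0, 7>0); eliminate A.
Column r2 is strictly dominated by r1 for C (3<7, 4<5); eliminate r2.
Row B is strictly dominated by row C (4>3); eliminate B.
Only (C, r1) remains, with payoff 4.

4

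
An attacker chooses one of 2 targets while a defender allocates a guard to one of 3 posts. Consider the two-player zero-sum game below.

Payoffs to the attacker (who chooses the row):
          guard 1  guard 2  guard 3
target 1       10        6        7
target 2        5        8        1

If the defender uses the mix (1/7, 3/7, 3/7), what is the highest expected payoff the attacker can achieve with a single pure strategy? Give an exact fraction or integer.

7

target 1: (10)·(1/7) + (6)·(3/7) + (7)·(3/7) = 7.
target 2: (5)·(1/7) + (8)·(3/7) + (1)·(3/7) = 32/7.
The best pure response is target 1 with expected payoff 7.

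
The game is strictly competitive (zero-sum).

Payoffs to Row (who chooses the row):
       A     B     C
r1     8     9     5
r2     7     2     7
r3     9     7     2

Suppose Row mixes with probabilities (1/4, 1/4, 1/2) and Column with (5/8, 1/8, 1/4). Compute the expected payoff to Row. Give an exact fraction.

111/16

Against (5/8, 1/8, 1/4), each row's expected payoff is r1: 59/8; r2: 51/8; r3: 7.
Taking the (1/4, 1/4, 1/2)-weighted average: (1/4)·(59/8) + (1/4)·(51/8) + (1/2)·(7) = 111/16.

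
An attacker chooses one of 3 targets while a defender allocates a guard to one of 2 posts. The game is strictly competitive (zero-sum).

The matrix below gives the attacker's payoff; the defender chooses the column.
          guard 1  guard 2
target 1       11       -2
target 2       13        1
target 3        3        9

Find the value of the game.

19/3

Row target 1 is strictly dominated by row target 2, so the attacker never plays it.
The remaining 2×2 game on (target 2, target 3) × (guard 1, guard 2) has no saddle point. Let the attacker play target 2 with probability p; indifference gives 13p + 3(1−p) = p + 9(1−p), so p = 1/3.
Similarly the defender's optimal q on guard 1 is 4/9, and the value is 13·(4/9) + (1)·(5/9) = 19/3.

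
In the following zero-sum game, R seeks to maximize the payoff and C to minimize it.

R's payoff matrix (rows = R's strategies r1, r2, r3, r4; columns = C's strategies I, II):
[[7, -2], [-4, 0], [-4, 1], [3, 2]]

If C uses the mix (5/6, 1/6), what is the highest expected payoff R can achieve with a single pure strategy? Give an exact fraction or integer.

11/2

r1: (7)·(5/6) + (-2)·(1/6) = 11/2.
r2: (-4)·(5/6) + (0)·(1/6) = -10/3.
r3: (-4)·(5/6) + (1)·(1/6) = -19/6.
r4: (3)·(5/6) + (2)·(1/6) = 17/6.
The best pure response is r1 with expected payoff 11/2.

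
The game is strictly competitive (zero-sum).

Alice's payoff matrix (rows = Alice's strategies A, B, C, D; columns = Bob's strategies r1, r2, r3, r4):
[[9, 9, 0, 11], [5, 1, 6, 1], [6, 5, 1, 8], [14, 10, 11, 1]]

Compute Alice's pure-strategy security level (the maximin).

The worst-case payoff for each row is A: 0, B: 1, C: 1, D: 1.
The best of these is 1.

1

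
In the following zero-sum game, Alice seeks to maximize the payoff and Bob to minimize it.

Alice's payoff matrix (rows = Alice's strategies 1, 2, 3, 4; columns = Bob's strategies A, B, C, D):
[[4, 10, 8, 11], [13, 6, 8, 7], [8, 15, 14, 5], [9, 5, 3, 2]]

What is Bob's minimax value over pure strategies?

11

The worst case (largest entry) in each column is A: 13, B: 15, C: 14, D: 11.
The best (smallest) of these is 11.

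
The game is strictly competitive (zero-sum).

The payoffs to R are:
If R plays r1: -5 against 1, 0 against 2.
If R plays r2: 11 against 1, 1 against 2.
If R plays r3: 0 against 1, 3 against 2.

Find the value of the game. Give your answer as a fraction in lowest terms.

Row r1 is strictly dominated by row r3, so R never plays it.
The remaining 2×2 game on (r2, r3) × (1, 2) has no saddle point. Let R play r2 with probability p; indifference gives 11p = p + 3(1−p), so p = 3/13.
Similarly C's optimal q on 1 is 2/13, and the value is 11·(2/13) + (1)·(11/13) = 33/13.

33/13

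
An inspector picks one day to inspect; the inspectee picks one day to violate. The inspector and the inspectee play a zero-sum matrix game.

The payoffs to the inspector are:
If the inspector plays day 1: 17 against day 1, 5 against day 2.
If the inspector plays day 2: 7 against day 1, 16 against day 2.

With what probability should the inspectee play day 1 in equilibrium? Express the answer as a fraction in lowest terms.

11/21

Row minima are 5 and 7, so the inspector's maximin is 7; column maxima are 17 and 16, so the inspectee's minimax is 16. These differ, so the equilibrium is in mixed strategies.
Let the inspectee play day 1 with probability q. The inspector is indifferent when 17q + 5(1−q) = 7q + 16(1−q), giving q = 11/21.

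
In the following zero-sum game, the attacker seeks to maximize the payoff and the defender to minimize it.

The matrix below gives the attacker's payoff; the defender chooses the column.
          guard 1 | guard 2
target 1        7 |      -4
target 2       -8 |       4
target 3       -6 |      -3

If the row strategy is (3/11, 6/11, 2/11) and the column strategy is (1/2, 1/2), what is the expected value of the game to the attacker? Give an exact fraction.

Against (1/2, 1/2), each row's expected payoff is target 1: 3/2; target 2: -2; target 3: -9/2.
Taking the (3/11, 6/11, 2/11)-weighted average: (3/11)·(3/2) + (6/11)·(-2) + (2/11)·(-9/2) = -3/2.

-3/2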